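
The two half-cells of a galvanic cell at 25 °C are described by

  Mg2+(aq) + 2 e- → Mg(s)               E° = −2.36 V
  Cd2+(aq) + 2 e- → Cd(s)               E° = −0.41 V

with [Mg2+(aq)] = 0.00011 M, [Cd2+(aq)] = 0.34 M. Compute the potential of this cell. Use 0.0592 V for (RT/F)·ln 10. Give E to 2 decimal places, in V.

The Cd²⁺/Cd couple has the more positive E°, so it is the cathode; Mg²⁺/Mg is the anode.
E°cell = −0.41 − (−2.36) = +1.95 V, with n = 2 electrons transferred.
For the overall reaction Cd2+(aq) + Mg(s) → Cd(s) + Mg2+(aq), Q = [Mg2+(aq)] / [Cd2+(aq)] = 0.000324, giving log Q = −3.490.
By the Nernst equation, E = +1.95 − (0.0592/2)·(−3.490) = +2.05 V.

+2.05 V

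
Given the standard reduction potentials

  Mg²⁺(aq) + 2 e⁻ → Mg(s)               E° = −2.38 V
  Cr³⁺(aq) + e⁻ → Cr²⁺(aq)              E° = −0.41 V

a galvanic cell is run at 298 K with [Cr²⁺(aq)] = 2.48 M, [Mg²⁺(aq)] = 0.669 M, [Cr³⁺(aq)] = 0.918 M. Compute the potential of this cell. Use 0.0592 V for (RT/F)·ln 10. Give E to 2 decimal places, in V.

The Cr³⁺/Cr²⁺ couple has the more positive E°, so it is the cathode; Mg²⁺/Mg is the anode.
E°cell = E°cat − E°an = −0.41 − (−2.38) = +1.97 V; n = 2.
Balancing gives 2 Cr³⁺(aq) + Mg(s) → 2 Cr²⁺(aq) + Mg²⁺(aq); hence Q = ([Cr²⁺(aq)]^2·[Mg²⁺(aq)]) / [Cr³⁺(aq)]^2 = 4.88 (log Q = 0.689).
By the Nernst equation, E = +1.97 − (0.0592/2)·(0.689) = +1.95 V.

+1.95 V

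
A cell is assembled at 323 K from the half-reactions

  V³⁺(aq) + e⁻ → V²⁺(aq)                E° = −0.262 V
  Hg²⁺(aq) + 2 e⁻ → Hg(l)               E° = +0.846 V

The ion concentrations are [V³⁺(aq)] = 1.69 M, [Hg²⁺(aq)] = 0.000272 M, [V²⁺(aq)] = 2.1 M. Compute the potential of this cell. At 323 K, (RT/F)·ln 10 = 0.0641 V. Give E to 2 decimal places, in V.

+1.00 V

The Hg²⁺/Hg couple has the more positive E°, so it is the cathode; V³⁺/V²⁺ is the anode.
E°cell = +0.846 − (−0.262) = +1.108 V, with n = 2 electrons transferred.
Balancing gives Hg²⁺(aq) + 2 V²⁺(aq) → Hg(l) + 2 V³⁺(aq); hence Q = [V³⁺(aq)]^2 / ([Hg²⁺(aq)]·[V²⁺(aq)]^2) = 2.38×10^3 (log Q = 3.377).
E = E° − (0.0641/n)·log Q = +1.108 − (0.0641/2)(3.377) = +1.00 V.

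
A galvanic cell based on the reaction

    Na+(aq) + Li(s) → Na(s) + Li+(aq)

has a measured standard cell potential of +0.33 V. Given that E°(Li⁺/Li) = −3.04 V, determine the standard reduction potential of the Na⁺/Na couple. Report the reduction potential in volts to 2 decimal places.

−2.71 V

In the reaction as written the Na⁺/Na couple is reduced (cathode) and Li⁺/Li is oxidized (anode), so E°cell = E°(Na⁺/Na) − E°(Li⁺/Li).
E°(Na⁺/Na) = E°cell + E°(anode) = +0.33 + (−3.04) = −2.71 V.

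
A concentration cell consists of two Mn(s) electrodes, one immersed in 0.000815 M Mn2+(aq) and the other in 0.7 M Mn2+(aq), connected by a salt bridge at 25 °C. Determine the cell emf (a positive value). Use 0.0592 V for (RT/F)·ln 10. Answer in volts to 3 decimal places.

For a concentration cell E°cell = 0, since both electrodes use the same couple.
The compartment with the higher Mn2+(aq) concentration (0.7 M) acts as the cathode; ions are reduced there and produced at the dilute (0.000815 M) anode.
With n = 2, Ecell = −(0.0592/2)·log([dilute]/[conc]) = −(0.0592/2)·log(0.000815/0.7) = +0.087 V.

0.087 V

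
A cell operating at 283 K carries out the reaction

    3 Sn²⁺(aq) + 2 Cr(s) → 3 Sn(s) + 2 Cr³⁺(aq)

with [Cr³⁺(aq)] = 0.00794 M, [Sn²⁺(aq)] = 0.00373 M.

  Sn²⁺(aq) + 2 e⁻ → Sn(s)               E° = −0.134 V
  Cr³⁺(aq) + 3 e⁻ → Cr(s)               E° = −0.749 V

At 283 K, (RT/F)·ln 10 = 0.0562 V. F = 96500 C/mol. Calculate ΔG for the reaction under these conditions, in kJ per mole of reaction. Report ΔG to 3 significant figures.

The standard cell potential is −0.134 − (−0.749) = +0.615 V, with n = 6 electrons in the balanced equation.
Here Q = [Cr³⁺(aq)]^2 / [Sn²⁺(aq)]^3 = 1.21×10^3 (log Q = 3.085), giving E = +0.615 − (0.0562/6)·(3.085) = +0.5861 V.
Finally ΔG = −nFE = −(6)(96500 C/mol)(+0.5861 V) = −339 kJ/mol.

−339 kJ/mol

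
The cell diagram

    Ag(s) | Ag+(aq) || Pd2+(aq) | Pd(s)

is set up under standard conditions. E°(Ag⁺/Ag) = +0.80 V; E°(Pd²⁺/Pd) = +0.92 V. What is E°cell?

By convention the left-hand electrode in cell notation is the anode (oxidation) and the right-hand electrode is the cathode (reduction).
E°cell = E°(right) − E°(left) = +0.92 − (+0.80) = +0.12 V.

+0.12 V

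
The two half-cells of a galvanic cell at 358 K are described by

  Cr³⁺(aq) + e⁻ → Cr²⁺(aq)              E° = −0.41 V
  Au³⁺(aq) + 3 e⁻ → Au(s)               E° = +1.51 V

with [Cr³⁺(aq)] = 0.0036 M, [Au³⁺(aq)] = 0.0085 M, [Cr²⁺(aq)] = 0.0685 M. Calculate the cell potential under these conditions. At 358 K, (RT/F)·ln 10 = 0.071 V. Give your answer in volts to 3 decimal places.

+1.962 V

The Au³⁺/Au couple has the more positive E°, so it is the cathode; Cr³⁺/Cr²⁺ is the anode.
The standard potential is +1.51 − (−0.41) = +1.92 V and the balanced reaction transfers n = 3 electrons.
For the overall reaction Au³⁺(aq) + 3 Cr²⁺(aq) → Au(s) + 3 Cr³⁺(aq), Q = [Cr³⁺(aq)]^3 / ([Au³⁺(aq)]·[Cr²⁺(aq)]^3) = 0.0171, giving log Q = −1.768.
By the Nernst equation, E = +1.92 − (0.071/3)·(−1.768) = +1.962 V.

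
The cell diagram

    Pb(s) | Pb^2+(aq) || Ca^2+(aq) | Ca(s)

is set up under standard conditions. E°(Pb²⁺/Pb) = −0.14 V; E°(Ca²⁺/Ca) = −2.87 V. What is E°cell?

−2.73 V

By convention the left-hand electrode in cell notation is the anode (oxidation) and the right-hand electrode is the cathode (reduction).
E°cell = E°(right) − E°(left) = −2.87 − (−0.14) = −2.73 V.
The negative sign shows that, as written, the cell would require an external voltage to drive the reaction.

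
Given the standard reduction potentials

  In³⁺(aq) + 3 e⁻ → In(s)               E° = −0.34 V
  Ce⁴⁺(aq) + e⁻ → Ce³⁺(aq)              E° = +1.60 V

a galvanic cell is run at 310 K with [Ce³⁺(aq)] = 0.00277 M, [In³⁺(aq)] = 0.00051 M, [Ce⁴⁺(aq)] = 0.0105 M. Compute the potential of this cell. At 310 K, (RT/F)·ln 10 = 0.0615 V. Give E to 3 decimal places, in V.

+2.043 V

Since E°(Ce⁴⁺/Ce³⁺) > E°(In³⁺/In), Ce⁴⁺/Ce³⁺ serves as the cathode.
The standard potential is +1.60 − (−0.34) = +1.94 V and the balanced reaction transfers n = 3 electrons.
The balanced reaction is 3 Ce⁴⁺(aq) + In(s) → 3 Ce³⁺(aq) + In³⁺(aq), so Q = ([Ce³⁺(aq)]^3·[In³⁺(aq)]) / [Ce⁴⁺(aq)]^3 = 9.36×10^−6 and log Q = −5.029.
Applying E = E° − (RT ln10/nF)·log Q gives +1.94 − (0.0615/3)(−5.029) = +2.043 V.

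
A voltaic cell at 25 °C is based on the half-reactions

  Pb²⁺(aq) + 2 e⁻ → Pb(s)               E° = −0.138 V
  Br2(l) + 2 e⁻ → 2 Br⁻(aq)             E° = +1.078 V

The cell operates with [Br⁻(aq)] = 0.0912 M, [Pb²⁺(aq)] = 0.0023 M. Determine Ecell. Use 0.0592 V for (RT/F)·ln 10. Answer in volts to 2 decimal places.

Since E°(Br₂/Br⁻) > E°(Pb²⁺/Pb), Br₂/Br⁻ serves as the cathode.
The standard potential is +1.078 − (−0.138) = +1.216 V and the balanced reaction transfers n = 2 electrons.
Balancing gives Br2(l) + Pb(s) → 2 Br⁻(aq) + Pb²⁺(aq); hence Q = [Br⁻(aq)]^2·[Pb²⁺(aq)] = 1.91×10^−5 (log Q = −4.718).
E = E° − (0.0592/n)·log Q = +1.216 − (0.0592/2)(−4.718) = +1.36 V.

+1.36 V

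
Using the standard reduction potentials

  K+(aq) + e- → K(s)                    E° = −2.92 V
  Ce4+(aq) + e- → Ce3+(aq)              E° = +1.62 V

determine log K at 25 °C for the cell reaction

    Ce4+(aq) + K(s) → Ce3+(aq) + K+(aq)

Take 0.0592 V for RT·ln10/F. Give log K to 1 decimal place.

log K = 76.7

The Ce⁴⁺/Ce³⁺ couple is reduced (cathode); E°cell = +1.62 − (−2.92) = +4.54 V with n = 1.
At equilibrium E = 0, so log K = nE°cell / 0.0592 = (1)(+4.54) / 0.0592 = 76.7.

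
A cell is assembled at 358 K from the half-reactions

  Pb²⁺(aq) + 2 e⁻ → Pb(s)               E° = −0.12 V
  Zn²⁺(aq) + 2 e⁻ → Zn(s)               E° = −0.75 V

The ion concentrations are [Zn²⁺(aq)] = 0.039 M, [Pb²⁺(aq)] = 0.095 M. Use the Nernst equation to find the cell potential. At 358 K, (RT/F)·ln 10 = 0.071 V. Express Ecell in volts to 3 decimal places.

+0.644 V

The Pb²⁺/Pb couple has the more positive E°, so it is the cathode; Zn²⁺/Zn is the anode.
The standard potential is −0.12 − (−0.75) = +0.63 V and the balanced reaction transfers n = 2 electrons.
For the overall reaction Pb²⁺(aq) + Zn(s) → Pb(s) + Zn²⁺(aq), Q = [Zn²⁺(aq)] / [Pb²⁺(aq)] = 0.411, giving log Q = −0.387.
E = E° − (0.071/n)·log Q = +0.63 − (0.071/2)(−0.387) = +0.644 V.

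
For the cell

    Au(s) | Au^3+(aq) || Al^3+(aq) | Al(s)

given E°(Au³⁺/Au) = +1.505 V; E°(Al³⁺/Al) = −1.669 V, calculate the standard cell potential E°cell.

−3.174 V

By convention the left-hand electrode in cell notation is the anode (oxidation) and the right-hand electrode is the cathode (reduction).
E°cell = E°(right) − E°(left) = −1.669 − (+1.505) = −3.174 V.
The negative sign shows that, as written, the cell would require an external voltage to drive the reaction.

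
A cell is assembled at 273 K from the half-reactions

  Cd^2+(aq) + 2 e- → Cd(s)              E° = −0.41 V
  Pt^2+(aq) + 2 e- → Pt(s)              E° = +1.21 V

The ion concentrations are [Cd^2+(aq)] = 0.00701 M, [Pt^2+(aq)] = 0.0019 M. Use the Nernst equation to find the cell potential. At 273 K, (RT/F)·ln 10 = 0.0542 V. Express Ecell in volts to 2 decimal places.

The Pt²⁺/Pt couple has the more positive E°, so it is the cathode; Cd²⁺/Cd is the anode.
E°cell = +1.21 − (−0.41) = +1.62 V, with n = 2 electrons transferred.
For the overall reaction Pt^2+(aq) + Cd(s) → Pt(s) + Cd^2+(aq), Q = [Cd^2+(aq)] / [Pt^2+(aq)] = 3.69, giving log Q = 0.567.
Applying E = E° − (RT ln10/nF)·log Q gives +1.62 − (0.0542/2)(0.567) = +1.60 V.

+1.60 V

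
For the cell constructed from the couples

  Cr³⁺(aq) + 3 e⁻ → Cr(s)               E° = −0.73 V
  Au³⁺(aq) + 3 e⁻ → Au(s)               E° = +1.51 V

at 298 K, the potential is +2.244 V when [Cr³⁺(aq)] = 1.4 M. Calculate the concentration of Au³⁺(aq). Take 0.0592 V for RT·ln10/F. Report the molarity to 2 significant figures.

2.2 M

The Au³⁺/Au couple has the larger reduction potential, so it is the cathode: E°cell = +1.51 − (−0.73) = +2.24 V and n = 3.
From the Nernst equation, log Q = n(E° − E)/0.0592 = 3·(+2.24 − (+2.244))/0.0592 = −0.203.
The balanced reaction is Au³⁺(aq) + Cr(s) → Au(s) + Cr³⁺(aq), so Q = [Cr³⁺(aq)] / [Au³⁺(aq)].
Substituting the known concentrations and solving, log [Au³⁺(aq)] = 0.349 and [Au³⁺(aq)] = 2.2 M.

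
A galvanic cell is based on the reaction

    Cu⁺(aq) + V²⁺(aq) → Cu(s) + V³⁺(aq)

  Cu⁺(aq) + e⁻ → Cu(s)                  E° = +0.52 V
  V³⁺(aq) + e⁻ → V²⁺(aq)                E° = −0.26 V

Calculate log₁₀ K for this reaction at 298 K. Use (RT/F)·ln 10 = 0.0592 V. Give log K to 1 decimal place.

log K = 13.2

The Cu⁺/Cu couple is reduced (cathode); E°cell = +0.52 − (−0.26) = +0.78 V with n = 1.
At equilibrium E = 0, so log K = nE°cell / 0.0592 = (1)(+0.78) / 0.0592 = 13.2.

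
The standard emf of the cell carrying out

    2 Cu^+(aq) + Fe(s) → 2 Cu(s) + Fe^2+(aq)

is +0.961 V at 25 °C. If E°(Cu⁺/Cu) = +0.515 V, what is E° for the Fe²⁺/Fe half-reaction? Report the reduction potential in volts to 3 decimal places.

−0.446 V

In the reaction as written the Cu⁺/Cu couple is reduced (cathode) and Fe²⁺/Fe is oxidized (anode), so E°cell = E°(Cu⁺/Cu) − E°(Fe²⁺/Fe).
E°(Fe²⁺/Fe) = E°(cathode) − E°cell = +0.515 − (+0.961) = −0.446 V.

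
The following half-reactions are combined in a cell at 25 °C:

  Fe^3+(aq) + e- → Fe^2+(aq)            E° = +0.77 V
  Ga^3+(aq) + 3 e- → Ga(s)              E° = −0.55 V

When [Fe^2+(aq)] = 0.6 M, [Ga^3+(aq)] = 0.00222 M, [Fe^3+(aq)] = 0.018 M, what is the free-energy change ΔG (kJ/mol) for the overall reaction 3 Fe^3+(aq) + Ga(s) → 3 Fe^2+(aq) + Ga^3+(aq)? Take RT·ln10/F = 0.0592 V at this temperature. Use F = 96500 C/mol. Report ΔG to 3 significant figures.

With Fe³⁺/Fe²⁺ reduced at the cathode, E°cell = +0.77 − (−0.55) = +1.32 V and n = 3.
The reaction quotient is ([Fe^2+(aq)]^3·[Ga^3+(aq)]) / [Fe^3+(aq)]^3 = 82.2; by Nernst, E = +1.32 − (0.0592/3)(1.915) = +1.2822 V.
ΔG = −nFE = −(3)(96500)(+1.2822) J/mol = −371 kJ/mol.

−371 kJ/mol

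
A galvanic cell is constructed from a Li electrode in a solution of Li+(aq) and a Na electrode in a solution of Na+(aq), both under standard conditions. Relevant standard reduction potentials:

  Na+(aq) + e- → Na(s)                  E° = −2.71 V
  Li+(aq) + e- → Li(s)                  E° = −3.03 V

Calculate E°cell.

+0.32 V

The Na⁺/Na couple has the higher E°, so Na ion is reduced (cathode) and Li is oxidized (anode).
E°cell = E°(cathode) − E°(anode) = −2.71 − (−3.03) = +0.32 V.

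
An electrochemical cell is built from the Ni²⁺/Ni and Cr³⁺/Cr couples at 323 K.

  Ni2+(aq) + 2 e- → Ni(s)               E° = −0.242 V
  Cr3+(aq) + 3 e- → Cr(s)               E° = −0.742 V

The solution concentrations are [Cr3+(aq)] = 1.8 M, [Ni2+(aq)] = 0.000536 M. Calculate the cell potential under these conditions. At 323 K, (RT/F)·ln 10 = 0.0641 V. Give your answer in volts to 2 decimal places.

Since E°(Ni²⁺/Ni) > E°(Cr³⁺/Cr), Ni²⁺/Ni serves as the cathode.
The standard potential is −0.242 − (−0.742) = +0.500 V and the balanced reaction transfers n = 6 electrons.
Balancing gives 3 Ni2+(aq) + 2 Cr(s) → 3 Ni(s) + 2 Cr3+(aq); hence Q = [Cr3+(aq)]^2 / [Ni2+(aq)]^3 = 2.1×10^10 (log Q = 10.323).
Applying E = E° − (RT ln10/nF)·log Q gives +0.500 − (0.0641/6)(10.323) = +0.39 V.

+0.39 V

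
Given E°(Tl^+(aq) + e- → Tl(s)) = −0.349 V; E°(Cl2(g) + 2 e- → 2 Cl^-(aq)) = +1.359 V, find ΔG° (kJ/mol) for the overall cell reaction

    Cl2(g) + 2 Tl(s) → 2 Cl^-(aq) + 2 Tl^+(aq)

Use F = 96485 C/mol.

In the reaction as written Cl2(g) is reduced, so the Cl₂/Cl⁻ couple is the cathode and Tl⁺/Tl is the anode.
E°cell = +1.359 − (−0.349) = +1.708 V; balancing electrons gives n = 2.
ΔG° = −nFE°cell = −(2)(96485)(+1.708) J/mol = −330 kJ/mol.

−330 kJ/mol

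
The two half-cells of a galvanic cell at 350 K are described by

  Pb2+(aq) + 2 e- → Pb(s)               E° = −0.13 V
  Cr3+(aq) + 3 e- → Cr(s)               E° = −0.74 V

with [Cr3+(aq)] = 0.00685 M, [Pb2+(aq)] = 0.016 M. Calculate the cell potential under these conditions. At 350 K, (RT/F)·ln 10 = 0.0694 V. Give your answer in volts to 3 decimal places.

+0.598 V

Pb²⁺/Pb is reduced (cathode, E° = −0.13 V) and Cr³⁺/Cr is oxidized (anode).
The standard potential is −0.13 − (−0.74) = +0.61 V and the balanced reaction transfers n = 6 electrons.
Balancing gives 3 Pb2+(aq) + 2 Cr(s) → 3 Pb(s) + 2 Cr3+(aq); hence Q = [Cr3+(aq)]^2 / [Pb2+(aq)]^3 = 11.5 (log Q = 1.059).
Applying E = E° − (RT ln10/nF)·log Q gives +0.61 − (0.0694/6)(1.059) = +0.598 V.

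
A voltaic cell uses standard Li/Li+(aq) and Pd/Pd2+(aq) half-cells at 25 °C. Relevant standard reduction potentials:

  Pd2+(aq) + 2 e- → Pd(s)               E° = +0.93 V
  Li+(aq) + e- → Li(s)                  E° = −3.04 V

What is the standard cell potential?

+3.97 V

Of the two couples in this cell, the one with the more positive reduction potential is reduced at the cathode: here that is Pd²⁺/Pd (+0.93 V); Li⁺/Li (−3.04 V) is the anode.
E°cell = E°(cathode) − E°(anode) = +0.93 − (−3.04) = +3.97 V.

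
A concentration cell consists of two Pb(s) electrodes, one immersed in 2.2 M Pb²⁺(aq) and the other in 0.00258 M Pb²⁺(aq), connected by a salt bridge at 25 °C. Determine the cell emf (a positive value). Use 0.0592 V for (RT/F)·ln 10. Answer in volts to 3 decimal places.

For a concentration cell E°cell = 0, since both electrodes use the same couple.
The compartment with the higher Pb²⁺(aq) concentration (2.2 M) acts as the cathode; ions are reduced there and produced at the dilute (0.00258 M) anode.
With n = 2, Ecell = −(0.0592/2)·log([dilute]/[conc]) = −(0.0592/2)·log(0.00258/2.2) = +0.087 V.

0.087 V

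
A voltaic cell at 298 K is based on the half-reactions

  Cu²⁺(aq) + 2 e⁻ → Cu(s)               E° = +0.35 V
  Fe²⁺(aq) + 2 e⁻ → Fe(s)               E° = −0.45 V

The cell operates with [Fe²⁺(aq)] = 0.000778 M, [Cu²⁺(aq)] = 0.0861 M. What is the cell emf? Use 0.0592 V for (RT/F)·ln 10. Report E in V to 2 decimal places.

+0.86 V

The Cu²⁺/Cu couple has the more positive E°, so it is the cathode; Fe²⁺/Fe is the anode.
E°cell = E°cat − E°an = +0.35 − (−0.45) = +0.80 V; n = 2.
The balanced reaction is Cu²⁺(aq) + Fe(s) → Cu(s) + Fe²⁺(aq), so Q = [Fe²⁺(aq)] / [Cu²⁺(aq)] = 0.00904 and log Q = −2.044.
E = E° − (0.0592/n)·log Q = +0.80 − (0.0592/2)(−2.044) = +0.86 V.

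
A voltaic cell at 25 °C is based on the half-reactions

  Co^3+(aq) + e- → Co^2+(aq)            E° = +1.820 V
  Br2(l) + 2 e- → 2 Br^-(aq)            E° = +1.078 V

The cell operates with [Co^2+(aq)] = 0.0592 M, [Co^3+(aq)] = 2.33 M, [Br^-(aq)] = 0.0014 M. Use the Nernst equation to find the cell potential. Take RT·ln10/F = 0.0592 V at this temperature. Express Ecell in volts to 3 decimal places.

+0.667 V

Co³⁺/Co²⁺ is reduced (cathode, E° = +1.820 V) and Br₂/Br⁻ is oxidized (anode).
E°cell = +1.820 − (+1.078) = +0.742 V, with n = 2 electrons transferred.
For the overall reaction 2 Co^3+(aq) + 2 Br^-(aq) → 2 Co^2+(aq) + Br2(l), Q = [Co^2+(aq)]^2 / ([Co^3+(aq)]^2·[Br^-(aq)]^2) = 329, giving log Q = 2.518.
E = E° − (0.0592/n)·log Q = +0.742 − (0.0592/2)(2.518) = +0.667 V.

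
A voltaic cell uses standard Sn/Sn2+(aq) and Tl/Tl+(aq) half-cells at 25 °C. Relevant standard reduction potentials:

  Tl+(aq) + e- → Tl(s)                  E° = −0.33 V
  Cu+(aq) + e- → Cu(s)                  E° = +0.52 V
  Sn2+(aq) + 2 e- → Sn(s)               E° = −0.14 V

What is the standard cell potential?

+0.19 V

Of the two couples in this cell, the one with the more positive reduction potential is reduced at the cathode: here that is Sn²⁺/Sn (−0.14 V); Tl⁺/Tl (−0.33 V) is the anode.
E°cell = E°(cathode) − E°(anode) = −0.14 − (−0.33) = +0.19 V.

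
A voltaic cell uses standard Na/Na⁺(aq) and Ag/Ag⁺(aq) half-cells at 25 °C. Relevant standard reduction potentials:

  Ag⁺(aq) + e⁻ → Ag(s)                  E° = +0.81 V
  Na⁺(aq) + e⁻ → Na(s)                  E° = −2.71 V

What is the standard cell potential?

+3.52 V

The Ag⁺/Ag couple has the higher E°, so Ag ion is reduced (cathode) and Na is oxidized (anode).
E°cell = E°(cathode) − E°(anode) = +0.81 − (−2.71) = +3.52 V.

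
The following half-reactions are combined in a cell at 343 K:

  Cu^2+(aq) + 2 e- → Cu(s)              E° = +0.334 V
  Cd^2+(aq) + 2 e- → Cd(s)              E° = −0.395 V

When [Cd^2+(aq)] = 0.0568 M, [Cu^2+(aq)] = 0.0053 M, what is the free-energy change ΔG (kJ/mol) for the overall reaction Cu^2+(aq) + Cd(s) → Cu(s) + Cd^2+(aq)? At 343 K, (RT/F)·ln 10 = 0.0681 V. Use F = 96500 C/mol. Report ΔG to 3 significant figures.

E°cell = +0.334 − (−0.395) = +0.729 V; the balanced reaction transfers n = 2 electrons.
Here Q = [Cd^2+(aq)] / [Cu^2+(aq)] = 10.7 (log Q = 1.030), giving E = +0.729 − (0.0681/2)·(1.030) = +0.6939 V.
Finally ΔG = −nFE = −(2)(96500 C/mol)(+0.6939 V) = −134 kJ/mol.

−134 kJ/mol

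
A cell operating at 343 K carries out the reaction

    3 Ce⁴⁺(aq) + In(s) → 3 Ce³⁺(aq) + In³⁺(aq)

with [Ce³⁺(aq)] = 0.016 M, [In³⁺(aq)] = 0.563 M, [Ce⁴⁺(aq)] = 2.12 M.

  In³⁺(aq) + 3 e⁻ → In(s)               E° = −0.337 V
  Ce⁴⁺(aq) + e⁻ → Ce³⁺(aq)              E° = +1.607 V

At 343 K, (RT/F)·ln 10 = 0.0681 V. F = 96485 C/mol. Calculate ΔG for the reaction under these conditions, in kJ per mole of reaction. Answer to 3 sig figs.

The standard cell potential is +1.607 − (−0.337) = +1.944 V, with n = 3 electrons in the balanced equation.
Q = ([Ce³⁺(aq)]^3·[In³⁺(aq)]) / [Ce⁴⁺(aq)]^3 = 2.42×10^−7, so log Q = −6.616 and E = +1.944 − (0.0681/3)(−6.616) = +2.0942 V.
ΔG = −nFE = −(3)(96485)(+2.0942) J/mol = −606 kJ/mol.

−606 kJ/mol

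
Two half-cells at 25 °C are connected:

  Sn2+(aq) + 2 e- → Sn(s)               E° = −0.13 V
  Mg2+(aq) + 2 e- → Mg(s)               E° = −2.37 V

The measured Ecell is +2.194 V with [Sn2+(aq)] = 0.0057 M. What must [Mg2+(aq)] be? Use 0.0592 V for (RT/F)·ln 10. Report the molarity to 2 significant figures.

0.20 M

With Sn²⁺/Sn at the cathode and Mg²⁺/Mg at the anode, E°cell = −0.13 − (−2.37) = +2.24 V (n = 2).
From the Nernst equation, log Q = n(E° − E)/0.0592 = 2·(+2.24 − (+2.194))/0.0592 = 1.554.
The balanced reaction is Sn2+(aq) + Mg(s) → Sn(s) + Mg2+(aq), so Q = [Mg2+(aq)] / [Sn2+(aq)].
Substituting the known concentrations and solving, log [Mg2+(aq)] = −0.690 and [Mg2+(aq)] = 0.20 M.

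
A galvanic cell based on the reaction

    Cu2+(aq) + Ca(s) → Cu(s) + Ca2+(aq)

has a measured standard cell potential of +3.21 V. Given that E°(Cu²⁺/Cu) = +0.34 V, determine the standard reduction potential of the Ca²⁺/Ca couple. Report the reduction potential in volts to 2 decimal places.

In the reaction as written the Cu²⁺/Cu couple is reduced (cathode) and Ca²⁺/Ca is oxidized (anode), so E°cell = E°(Cu²⁺/Cu) − E°(Ca²⁺/Ca).
E°(Ca²⁺/Ca) = E°(cathode) − E°cell = +0.34 − (+3.21) = −2.87 V.

−2.87 V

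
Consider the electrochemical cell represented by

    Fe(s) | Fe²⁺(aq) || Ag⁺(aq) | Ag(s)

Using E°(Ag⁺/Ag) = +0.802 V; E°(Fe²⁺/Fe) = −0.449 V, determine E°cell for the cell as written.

+1.251 V

By convention the left-hand electrode in cell notation is the anode (oxidation) and the right-hand electrode is the cathode (reduction).
E°cell = E°(right) − E°(left) = +0.802 − (−0.449) = +1.251 V.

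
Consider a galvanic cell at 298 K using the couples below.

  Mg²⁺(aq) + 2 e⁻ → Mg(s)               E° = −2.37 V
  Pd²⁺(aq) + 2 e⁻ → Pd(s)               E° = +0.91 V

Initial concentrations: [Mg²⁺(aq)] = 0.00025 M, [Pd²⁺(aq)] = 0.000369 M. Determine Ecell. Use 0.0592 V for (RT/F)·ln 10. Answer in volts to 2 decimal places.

+3.29 V

The Pd²⁺/Pd couple has the more positive E°, so it is the cathode; Mg²⁺/Mg is the anode.
E°cell = +0.91 − (−2.37) = +3.28 V, with n = 2 electrons transferred.
For the overall reaction Pd²⁺(aq) + Mg(s) → Pd(s) + Mg²⁺(aq), Q = [Mg²⁺(aq)] / [Pd²⁺(aq)] = 0.678, giving log Q = −0.169.
E = E° − (0.0592/n)·log Q = +3.28 − (0.0592/2)(−0.169) = +3.29 V.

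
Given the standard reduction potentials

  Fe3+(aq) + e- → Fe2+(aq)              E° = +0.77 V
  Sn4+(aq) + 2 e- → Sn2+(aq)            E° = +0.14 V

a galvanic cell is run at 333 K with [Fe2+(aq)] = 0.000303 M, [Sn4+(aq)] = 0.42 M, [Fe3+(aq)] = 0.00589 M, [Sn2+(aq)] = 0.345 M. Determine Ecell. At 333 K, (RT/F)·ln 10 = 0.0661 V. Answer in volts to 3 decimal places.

Since E°(Fe³⁺/Fe²⁺) > E°(Sn⁴⁺/Sn²⁺), Fe³⁺/Fe²⁺ serves as the cathode.
The standard potential is +0.77 − (+0.14) = +0.63 V and the balanced reaction transfers n = 2 electrons.
For the overall reaction 2 Fe3+(aq) + Sn2+(aq) → 2 Fe2+(aq) + Sn4+(aq), Q = ([Fe2+(aq)]^2·[Sn4+(aq)]) / ([Fe3+(aq)]^2·[Sn2+(aq)]) = 0.00322, giving log Q = −2.492.
Applying E = E° − (RT ln10/nF)·log Q gives +0.63 − (0.0661/2)(−2.492) = +0.712 V.

+0.712 V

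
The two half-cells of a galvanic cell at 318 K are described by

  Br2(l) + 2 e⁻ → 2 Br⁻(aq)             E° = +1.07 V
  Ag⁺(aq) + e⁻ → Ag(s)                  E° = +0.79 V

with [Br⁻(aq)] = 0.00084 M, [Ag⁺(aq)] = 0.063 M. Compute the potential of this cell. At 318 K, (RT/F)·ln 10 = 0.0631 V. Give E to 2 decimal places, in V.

The Br₂/Br⁻ couple has the more positive E°, so it is the cathode; Ag⁺/Ag is the anode.
E°cell = E°cat − E°an = +1.07 − (+0.79) = +0.28 V; n = 2.
Balancing gives Br2(l) + 2 Ag(s) → 2 Br⁻(aq) + 2 Ag⁺(aq); hence Q = [Br⁻(aq)]^2·[Ag⁺(aq)]^2 = 2.8×10^−9 (log Q = −8.553).
E = E° − (0.0631/n)·log Q = +0.28 − (0.0631/2)(−8.553) = +0.55 V.

+0.55 V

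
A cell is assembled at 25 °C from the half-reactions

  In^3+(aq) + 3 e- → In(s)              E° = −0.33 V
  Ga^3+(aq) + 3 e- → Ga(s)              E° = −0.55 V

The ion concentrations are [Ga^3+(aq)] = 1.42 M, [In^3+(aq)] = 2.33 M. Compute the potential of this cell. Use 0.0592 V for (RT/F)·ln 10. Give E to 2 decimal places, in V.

+0.22 V

In³⁺/In is reduced (cathode, E° = −0.33 V) and Ga³⁺/Ga is oxidized (anode).
E°cell = −0.33 − (−0.55) = +0.22 V, with n = 3 electrons transferred.
The balanced reaction is In^3+(aq) + Ga(s) → In(s) + Ga^3+(aq), so Q = [Ga^3+(aq)] / [In^3+(aq)] = 0.609 and log Q = −0.215.
E = E° − (0.0592/n)·log Q = +0.22 − (0.0592/3)(−0.215) = +0.22 V.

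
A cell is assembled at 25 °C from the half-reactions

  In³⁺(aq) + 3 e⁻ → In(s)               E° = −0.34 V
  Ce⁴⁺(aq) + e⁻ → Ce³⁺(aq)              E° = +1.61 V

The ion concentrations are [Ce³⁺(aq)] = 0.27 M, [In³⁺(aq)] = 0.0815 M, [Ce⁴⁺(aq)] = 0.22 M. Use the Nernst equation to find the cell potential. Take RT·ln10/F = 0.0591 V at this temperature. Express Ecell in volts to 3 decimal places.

Ce⁴⁺/Ce³⁺ is reduced (cathode, E° = +1.61 V) and In³⁺/In is oxidized (anode).
The standard potential is +1.61 − (−0.34) = +1.95 V and the balanced reaction transfers n = 3 electrons.
For the overall reaction 3 Ce⁴⁺(aq) + In(s) → 3 Ce³⁺(aq) + In³⁺(aq), Q = ([Ce³⁺(aq)]^3·[In³⁺(aq)]) / [Ce⁴⁺(aq)]^3 = 0.151, giving log Q = −0.822.
By the Nernst equation, E = +1.95 − (0.0591/3)·(−0.822) = +1.966 V.

+1.966 V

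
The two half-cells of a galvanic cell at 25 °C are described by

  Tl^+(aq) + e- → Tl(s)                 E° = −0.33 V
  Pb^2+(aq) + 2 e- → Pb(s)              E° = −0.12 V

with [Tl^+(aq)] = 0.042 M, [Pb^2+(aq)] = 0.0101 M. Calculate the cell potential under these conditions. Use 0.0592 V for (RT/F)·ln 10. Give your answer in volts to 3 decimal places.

Pb²⁺/Pb is reduced (cathode, E° = −0.12 V) and Tl⁺/Tl is oxidized (anode).
E°cell = E°cat − E°an = −0.12 − (−0.33) = +0.21 V; n = 2.
For the overall reaction Pb^2+(aq) + 2 Tl(s) → Pb(s) + 2 Tl^+(aq), Q = [Tl^+(aq)]^2 / [Pb^2+(aq)] = 0.175, giving log Q = −0.758.
By the Nernst equation, E = +0.21 − (0.0592/2)·(−0.758) = +0.232 V.

+0.232 V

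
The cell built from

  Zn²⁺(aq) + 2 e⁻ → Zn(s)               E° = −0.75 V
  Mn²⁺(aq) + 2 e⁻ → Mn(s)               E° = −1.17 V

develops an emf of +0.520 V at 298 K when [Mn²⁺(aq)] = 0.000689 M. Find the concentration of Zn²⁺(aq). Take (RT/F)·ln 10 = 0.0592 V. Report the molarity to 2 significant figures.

The Zn²⁺/Zn couple has the larger reduction potential, so it is the cathode: E°cell = −0.75 − (−1.17) = +0.42 V and n = 2.
From the Nernst equation, log Q = n(E° − E)/0.0592 = 2·(+0.42 − (+0.520))/0.0592 = −3.378.
The balanced reaction is Zn²⁺(aq) + Mn(s) → Zn(s) + Mn²⁺(aq), so Q = [Mn²⁺(aq)] / [Zn²⁺(aq)].
Substituting the known concentrations and solving, log [Zn²⁺(aq)] = 0.216 and [Zn²⁺(aq)] = 1.6 M.

1.6 M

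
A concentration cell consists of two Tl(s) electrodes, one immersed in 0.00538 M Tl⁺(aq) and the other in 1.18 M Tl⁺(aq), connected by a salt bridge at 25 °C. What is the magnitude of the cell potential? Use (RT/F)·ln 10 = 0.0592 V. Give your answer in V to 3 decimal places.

For a concentration cell E°cell = 0, since both electrodes use the same couple.
The compartment with the higher Tl⁺(aq) concentration (1.18 M) acts as the cathode; ions are reduced there and produced at the dilute (0.00538 M) anode.
With n = 1, Ecell = −(0.0592/1)·log([dilute]/[conc]) = −(0.0592/1)·log(0.00538/1.18) = +0.139 V.

0.139 V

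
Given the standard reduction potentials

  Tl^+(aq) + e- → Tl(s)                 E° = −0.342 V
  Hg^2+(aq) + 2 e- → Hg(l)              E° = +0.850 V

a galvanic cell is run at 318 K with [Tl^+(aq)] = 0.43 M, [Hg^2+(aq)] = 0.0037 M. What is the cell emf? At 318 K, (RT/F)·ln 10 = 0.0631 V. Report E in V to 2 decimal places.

+1.14 V

The Hg²⁺/Hg couple has the more positive E°, so it is the cathode; Tl⁺/Tl is the anode.
E°cell = E°cat − E°an = +0.850 − (−0.342) = +1.192 V; n = 2.
Balancing gives Hg^2+(aq) + 2 Tl(s) → Hg(l) + 2 Tl^+(aq); hence Q = [Tl^+(aq)]^2 / [Hg^2+(aq)] = 50 (log Q = 1.699).
Applying E = E° − (RT ln10/nF)·log Q gives +1.192 − (0.0631/2)(1.699) = +1.14 V.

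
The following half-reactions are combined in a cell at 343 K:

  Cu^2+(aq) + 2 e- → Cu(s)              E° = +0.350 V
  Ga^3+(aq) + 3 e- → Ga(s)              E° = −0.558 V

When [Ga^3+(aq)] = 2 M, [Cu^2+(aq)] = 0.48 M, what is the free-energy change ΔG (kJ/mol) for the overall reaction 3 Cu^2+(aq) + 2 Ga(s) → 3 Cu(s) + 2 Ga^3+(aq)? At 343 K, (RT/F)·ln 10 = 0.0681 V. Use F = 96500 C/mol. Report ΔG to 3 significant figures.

−515 kJ/mol

With Cu²⁺/Cu reduced at the cathode, E°cell = +0.350 − (−0.558) = +0.908 V and n = 6.
Q = [Ga^3+(aq)]^2 / [Cu^2+(aq)]^3 = 36.2, so log Q = 1.558 and E = +0.908 − (0.0681/6)(1.558) = +0.8903 V.
Finally ΔG = −nFE = −(6)(96500 C/mol)(+0.8903 V) = −515 kJ/mol.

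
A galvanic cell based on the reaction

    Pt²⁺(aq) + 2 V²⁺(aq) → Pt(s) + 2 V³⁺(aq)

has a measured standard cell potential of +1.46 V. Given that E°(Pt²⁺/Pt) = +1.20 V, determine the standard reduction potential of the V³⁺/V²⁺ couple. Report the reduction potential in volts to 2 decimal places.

In the reaction as written the Pt²⁺/Pt couple is reduced (cathode) and V³⁺/V²⁺ is oxidized (anode), so E°cell = E°(Pt²⁺/Pt) − E°(V³⁺/V²⁺).
E°(V³⁺/V²⁺) = E°(cathode) − E°cell = +1.20 − (+1.46) = −0.26 V.

−0.26 V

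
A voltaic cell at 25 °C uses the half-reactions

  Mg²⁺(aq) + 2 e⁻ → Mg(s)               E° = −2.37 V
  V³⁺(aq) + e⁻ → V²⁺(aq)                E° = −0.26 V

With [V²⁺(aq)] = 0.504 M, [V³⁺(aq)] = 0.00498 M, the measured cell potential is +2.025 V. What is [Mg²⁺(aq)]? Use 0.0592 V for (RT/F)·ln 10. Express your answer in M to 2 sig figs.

V³⁺/V²⁺ is the cathode (higher E°); E°cell = −0.26 − (−2.37) = +2.11 V with n = 2.
Since E = E° − (0.0592/n)·log Q, log Q = n(E° − E)/0.0592 = 2.872.
The balanced reaction is 2 V³⁺(aq) + Mg(s) → 2 V²⁺(aq) + Mg²⁺(aq), so Q = ([V²⁺(aq)]^2·[Mg²⁺(aq)]) / [V³⁺(aq)]^2.
Solving for the unknown gives log [Mg²⁺(aq)] = −1.138, so [Mg²⁺(aq)] ≈ 0.073 M.

0.073 M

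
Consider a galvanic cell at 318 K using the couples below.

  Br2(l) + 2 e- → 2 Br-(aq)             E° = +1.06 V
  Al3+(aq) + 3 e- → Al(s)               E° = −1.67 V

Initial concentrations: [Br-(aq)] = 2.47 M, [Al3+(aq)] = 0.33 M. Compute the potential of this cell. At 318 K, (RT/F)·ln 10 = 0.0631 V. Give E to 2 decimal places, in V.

Since E°(Br₂/Br⁻) > E°(Al³⁺/Al), Br₂/Br⁻ serves as the cathode.
E°cell = E°cat − E°an = +1.06 − (−1.67) = +2.73 V; n = 6.
For the overall reaction 3 Br2(l) + 2 Al(s) → 6 Br-(aq) + 2 Al3+(aq), Q = [Br-(aq)]^6·[Al3+(aq)]^2 = 24.7, giving log Q = 1.393.
E = E° − (0.0631/n)·log Q = +2.73 − (0.0631/6)(1.393) = +2.72 V.

+2.72 V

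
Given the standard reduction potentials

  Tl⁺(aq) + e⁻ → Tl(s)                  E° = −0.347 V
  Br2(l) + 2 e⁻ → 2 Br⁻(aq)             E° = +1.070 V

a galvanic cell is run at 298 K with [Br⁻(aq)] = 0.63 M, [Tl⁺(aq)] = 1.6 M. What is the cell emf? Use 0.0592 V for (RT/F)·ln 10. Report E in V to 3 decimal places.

Br₂/Br⁻ is reduced (cathode, E° = +1.070 V) and Tl⁺/Tl is oxidized (anode).
The standard potential is +1.070 − (−0.347) = +1.417 V and the balanced reaction transfers n = 2 electrons.
For the overall reaction Br2(l) + 2 Tl(s) → 2 Br⁻(aq) + 2 Tl⁺(aq), Q = [Br⁻(aq)]^2·[Tl⁺(aq)]^2 = 1.02, giving log Q = 0.007.
Applying E = E° − (RT ln10/nF)·log Q gives +1.417 − (0.0592/2)(0.007) = +1.417 V.

+1.417 V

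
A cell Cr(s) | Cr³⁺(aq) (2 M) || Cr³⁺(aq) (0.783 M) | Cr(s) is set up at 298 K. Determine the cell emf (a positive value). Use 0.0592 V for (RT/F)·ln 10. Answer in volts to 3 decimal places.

0.008 V

For a concentration cell E°cell = 0, since both electrodes use the same couple.
The compartment with the higher Cr³⁺(aq) concentration (2 M) acts as the cathode; ions are reduced there and produced at the dilute (0.783 M) anode.
With n = 3, Ecell = −(0.0592/3)·log([dilute]/[conc]) = −(0.0592/3)·log(0.783/2) = +0.008 V.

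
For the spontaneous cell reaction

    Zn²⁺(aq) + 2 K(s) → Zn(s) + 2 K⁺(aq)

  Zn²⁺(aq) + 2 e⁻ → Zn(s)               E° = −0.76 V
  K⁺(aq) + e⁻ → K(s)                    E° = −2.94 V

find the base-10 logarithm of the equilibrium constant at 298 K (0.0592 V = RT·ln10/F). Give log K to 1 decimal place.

log K = 73.6

The Zn²⁺/Zn couple is reduced (cathode); E°cell = −0.76 − (−2.94) = +2.18 V with n = 2.
At equilibrium E = 0, so log K = nE°cell / 0.0592 = (2)(+2.18) / 0.0592 = 73.6.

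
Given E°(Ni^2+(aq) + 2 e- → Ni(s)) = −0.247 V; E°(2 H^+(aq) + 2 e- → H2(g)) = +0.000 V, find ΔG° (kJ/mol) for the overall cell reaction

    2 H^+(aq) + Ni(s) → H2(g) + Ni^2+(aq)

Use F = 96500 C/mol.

−47.7 kJ/mol

In the reaction as written H^+(aq) is reduced, so the 2H⁺/H₂ couple is the cathode and Ni²⁺/Ni is the anode.
E°cell = +0.000 − (−0.247) = +0.247 V; balancing electrons gives n = 2.
ΔG° = −nFE°cell = −(2)(96500)(+0.247) J/mol = −47.7 kJ/mol.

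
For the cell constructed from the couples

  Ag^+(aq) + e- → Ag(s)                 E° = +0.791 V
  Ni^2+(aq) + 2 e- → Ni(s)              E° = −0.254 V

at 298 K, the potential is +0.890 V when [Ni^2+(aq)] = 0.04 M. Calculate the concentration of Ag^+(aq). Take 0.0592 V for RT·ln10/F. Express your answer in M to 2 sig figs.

0.00048 M

With Ag⁺/Ag at the cathode and Ni²⁺/Ni at the anode, E°cell = +0.791 − (−0.254) = +1.045 V (n = 2).
From the Nernst equation, log Q = n(E° − E)/0.0592 = 2·(+1.045 − (+0.890))/0.0592 = 5.236.
The balanced reaction is 2 Ag^+(aq) + Ni(s) → 2 Ag(s) + Ni^2+(aq), so Q = [Ni^2+(aq)] / [Ag^+(aq)]^2.
Substituting the known concentrations and solving, log [Ag^+(aq)] = −3.317 and [Ag^+(aq)] = 0.00048 M.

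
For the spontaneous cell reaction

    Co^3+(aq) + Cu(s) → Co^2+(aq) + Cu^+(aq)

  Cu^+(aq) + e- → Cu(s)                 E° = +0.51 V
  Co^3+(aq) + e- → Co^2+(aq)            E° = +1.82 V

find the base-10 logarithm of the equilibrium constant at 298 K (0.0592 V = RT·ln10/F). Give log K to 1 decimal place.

log K = 22.1

The Co³⁺/Co²⁺ couple is reduced (cathode); E°cell = +1.82 − (+0.51) = +1.31 V with n = 1.
At equilibrium E = 0, so log K = nE°cell / 0.0592 = (1)(+1.31) / 0.0592 = 22.1.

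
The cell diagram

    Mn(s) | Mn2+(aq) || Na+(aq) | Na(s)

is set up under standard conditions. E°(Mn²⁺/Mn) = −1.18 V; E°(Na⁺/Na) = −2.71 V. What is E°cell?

−1.53 V

By convention the left-hand electrode in cell notation is the anode (oxidation) and the right-hand electrode is the cathode (reduction).
E°cell = E°(right) − E°(left) = −2.71 − (−1.18) = −1.53 V.
The negative sign shows that, as written, the cell would require an external voltage to drive the reaction.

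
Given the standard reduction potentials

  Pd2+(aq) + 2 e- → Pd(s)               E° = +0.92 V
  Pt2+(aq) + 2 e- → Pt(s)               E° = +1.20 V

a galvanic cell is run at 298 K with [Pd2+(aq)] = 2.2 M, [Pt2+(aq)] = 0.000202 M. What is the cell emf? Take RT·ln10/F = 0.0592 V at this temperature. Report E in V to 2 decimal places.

Pt²⁺/Pt is reduced (cathode, E° = +1.20 V) and Pd²⁺/Pd is oxidized (anode).
E°cell = E°cat − E°an = +1.20 − (+0.92) = +0.28 V; n = 2.
Balancing gives Pt2+(aq) + Pd(s) → Pt(s) + Pd2+(aq); hence Q = [Pd2+(aq)] / [Pt2+(aq)] = 1.09×10^4 (log Q = 4.037).
Applying E = E° − (RT ln10/nF)·log Q gives +0.28 − (0.0592/2)(4.037) = +0.16 V.

+0.16 V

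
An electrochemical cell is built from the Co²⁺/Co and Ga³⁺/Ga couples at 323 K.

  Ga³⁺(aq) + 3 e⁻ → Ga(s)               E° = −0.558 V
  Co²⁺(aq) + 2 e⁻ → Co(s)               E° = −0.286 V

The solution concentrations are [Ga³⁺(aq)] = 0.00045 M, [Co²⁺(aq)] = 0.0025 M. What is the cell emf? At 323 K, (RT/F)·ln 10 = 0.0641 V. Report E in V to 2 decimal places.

The Co²⁺/Co couple has the more positive E°, so it is the cathode; Ga³⁺/Ga is the anode.
E°cell = E°cat − E°an = −0.286 − (−0.558) = +0.272 V; n = 6.
The balanced reaction is 3 Co²⁺(aq) + 2 Ga(s) → 3 Co(s) + 2 Ga³⁺(aq), so Q = [Ga³⁺(aq)]^2 / [Co²⁺(aq)]^3 = 13 and log Q = 1.113.
By the Nernst equation, E = +0.272 − (0.0641/6)·(1.113) = +0.26 V.

+0.26 V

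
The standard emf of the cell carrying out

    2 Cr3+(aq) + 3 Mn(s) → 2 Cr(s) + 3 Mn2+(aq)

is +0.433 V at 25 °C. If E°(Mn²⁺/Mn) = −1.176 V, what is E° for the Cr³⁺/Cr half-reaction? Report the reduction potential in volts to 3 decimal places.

In the reaction as written the Cr³⁺/Cr couple is reduced (cathode) and Mn²⁺/Mn is oxidized (anode), so E°cell = E°(Cr³⁺/Cr) − E°(Mn²⁺/Mn).
E°(Cr³⁺/Cr) = E°cell + E°(anode) = +0.433 + (−1.176) = −0.743 V.

−0.743 V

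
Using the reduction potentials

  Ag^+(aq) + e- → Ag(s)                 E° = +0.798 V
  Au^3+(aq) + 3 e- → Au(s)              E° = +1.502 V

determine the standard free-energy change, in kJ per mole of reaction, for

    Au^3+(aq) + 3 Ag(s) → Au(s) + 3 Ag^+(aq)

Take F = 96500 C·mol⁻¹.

−204 kJ/mol

In the reaction as written Au^3+(aq) is reduced, so the Au³⁺/Au couple is the cathode and Ag⁺/Ag is the anode.
E°cell = +1.502 − (+0.798) = +0.704 V; balancing electrons gives n = 3.
ΔG° = −nFE°cell = −(3)(96500)(+0.704) J/mol = −204 kJ/mol.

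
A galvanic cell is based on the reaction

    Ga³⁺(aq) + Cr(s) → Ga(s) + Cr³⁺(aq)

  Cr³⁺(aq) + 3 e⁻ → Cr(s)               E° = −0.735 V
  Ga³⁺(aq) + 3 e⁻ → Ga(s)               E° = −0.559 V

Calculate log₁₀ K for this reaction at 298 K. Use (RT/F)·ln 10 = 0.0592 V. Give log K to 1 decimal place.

The Ga³⁺/Ga couple is reduced (cathode); E°cell = −0.559 − (−0.735) = +0.176 V with n = 3.
At equilibrium E = 0, so log K = nE°cell / 0.0592 = (3)(+0.176) / 0.0592 = 8.9.

log K = 8.9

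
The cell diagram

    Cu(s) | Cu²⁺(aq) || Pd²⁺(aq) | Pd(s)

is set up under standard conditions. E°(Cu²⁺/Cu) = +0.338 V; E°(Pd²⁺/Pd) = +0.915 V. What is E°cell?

By convention the left-hand electrode in cell notation is the anode (oxidation) and the right-hand electrode is the cathode (reduction).
E°cell = E°(right) − E°(left) = +0.915 − (+0.338) = +0.577 V.

+0.577 V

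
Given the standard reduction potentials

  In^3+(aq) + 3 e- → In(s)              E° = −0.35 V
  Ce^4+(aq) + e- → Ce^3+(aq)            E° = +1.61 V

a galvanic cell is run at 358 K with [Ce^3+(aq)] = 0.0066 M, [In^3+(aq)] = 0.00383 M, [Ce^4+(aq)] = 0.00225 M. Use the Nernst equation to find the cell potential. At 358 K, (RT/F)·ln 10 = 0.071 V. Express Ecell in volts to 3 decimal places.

Ce⁴⁺/Ce³⁺ is reduced (cathode, E° = +1.61 V) and In³⁺/In is oxidized (anode).
E°cell = E°cat − E°an = +1.61 − (−0.35) = +1.96 V; n = 3.
The balanced reaction is 3 Ce^4+(aq) + In(s) → 3 Ce^3+(aq) + In^3+(aq), so Q = ([Ce^3+(aq)]^3·[In^3+(aq)]) / [Ce^4+(aq)]^3 = 0.0967 and log Q = −1.015.
By the Nernst equation, E = +1.96 − (0.071/3)·(−1.015) = +1.984 V.

+1.984 V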